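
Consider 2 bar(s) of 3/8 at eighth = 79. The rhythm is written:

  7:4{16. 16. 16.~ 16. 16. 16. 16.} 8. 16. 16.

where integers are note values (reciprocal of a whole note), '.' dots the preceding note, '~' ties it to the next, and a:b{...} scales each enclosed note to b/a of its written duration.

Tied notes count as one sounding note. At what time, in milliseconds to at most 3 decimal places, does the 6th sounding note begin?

1. 0.0ms @ 0 + 325.497ms (3/7)
2. 325.497ms @ 3/7 + 325.497ms (3/7)
3. 650.995ms @ 6/7 + 650.995ms (6/7)
4. 1301.989ms @ 12/7 + 325.497ms (3/7)
5. 1627.486ms @ 15/7 + 325.497ms (3/7)
6. 1952.984ms @ 18/7 + 325.497ms (3/7)
7. 2278.481ms @ 3 + 1139.241ms (3/2)
8. 3417.722ms @ 9/2 + 569.62ms (3/4)
9. 3987.342ms @ 21/4 + 569.62ms (3/4)

note 6 onset = 18/7b = 1952.984ms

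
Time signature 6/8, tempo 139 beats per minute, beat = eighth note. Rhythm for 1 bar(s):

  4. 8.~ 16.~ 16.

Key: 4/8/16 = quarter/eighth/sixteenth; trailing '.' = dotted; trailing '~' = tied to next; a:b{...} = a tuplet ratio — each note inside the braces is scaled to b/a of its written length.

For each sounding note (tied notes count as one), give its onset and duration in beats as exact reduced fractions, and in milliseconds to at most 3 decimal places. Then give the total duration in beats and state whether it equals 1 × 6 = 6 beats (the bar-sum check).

1) 0.0ms=0b +1294.964ms=3b
2) 1294.964ms=3b +1294.964ms=3b
Σ=6b of 6 (139bpm 6/8) — PASS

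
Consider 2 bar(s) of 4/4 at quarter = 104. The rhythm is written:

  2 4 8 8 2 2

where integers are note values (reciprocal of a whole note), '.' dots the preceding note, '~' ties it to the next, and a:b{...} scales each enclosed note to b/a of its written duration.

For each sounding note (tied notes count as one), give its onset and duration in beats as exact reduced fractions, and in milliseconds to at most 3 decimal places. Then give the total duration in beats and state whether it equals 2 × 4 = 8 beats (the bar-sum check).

1) 0.0ms=0b +1153.846ms=2b
2) 1153.846ms=2b +576.923ms=1b
3) 1730.769ms=3b +288.462ms=1/2b
4) 2019.231ms=7/2b +288.462ms=1/2b
5) 2307.692ms=4b +1153.846ms=2b
6) 3461.538ms=6b +1153.846ms=2b
Σ=8b of 8 (104bpm 4/4) — PASS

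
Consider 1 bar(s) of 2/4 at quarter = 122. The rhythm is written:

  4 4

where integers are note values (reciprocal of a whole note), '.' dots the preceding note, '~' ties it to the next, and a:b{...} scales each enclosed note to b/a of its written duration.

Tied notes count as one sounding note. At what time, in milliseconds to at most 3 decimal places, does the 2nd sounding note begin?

1. 0.0ms @ 0 + 491.803ms (1)
2. 491.803ms @ 1 + 491.803ms (1)

note 2 onset = 1b = 491.803ms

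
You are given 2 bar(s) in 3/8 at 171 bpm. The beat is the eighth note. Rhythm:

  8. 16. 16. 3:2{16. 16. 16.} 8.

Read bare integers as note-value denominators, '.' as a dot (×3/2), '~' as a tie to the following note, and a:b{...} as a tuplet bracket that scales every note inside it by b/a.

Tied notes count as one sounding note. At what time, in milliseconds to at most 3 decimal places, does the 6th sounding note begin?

note 6 onset = 4b = 1403.509ms

1. 0.0ms @ 0 + 526.316ms (3/2)
2. 526.316ms @ 3/2 + 263.158ms (3/4)
3. 789.474ms @ 9/4 + 263.158ms (3/4)
4. 1052.632ms @ 3 + 175.439ms (1/2)
5. 1228.07ms @ 7/2 + 175.439ms (1/2)
6. 1403.509ms @ 4 + 175.439ms (1/2)
7. 1578.947ms @ 9/2 + 526.316ms (3/2)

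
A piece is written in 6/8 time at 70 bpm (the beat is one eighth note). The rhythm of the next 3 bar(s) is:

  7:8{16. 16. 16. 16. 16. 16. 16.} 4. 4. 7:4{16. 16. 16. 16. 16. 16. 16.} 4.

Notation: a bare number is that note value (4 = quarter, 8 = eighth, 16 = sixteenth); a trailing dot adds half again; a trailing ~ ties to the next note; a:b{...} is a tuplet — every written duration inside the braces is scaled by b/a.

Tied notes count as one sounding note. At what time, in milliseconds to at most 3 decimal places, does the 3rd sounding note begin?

note 3 onset = 12/7b = 1469.388ms

1. 0.0ms @ 0 + 734.694ms (6/7)
2. 734.694ms @ 6/7 + 734.694ms (6/7)
3. 1469.388ms @ 12/7 + 734.694ms (6/7)
4. 2204.082ms @ 18/7 + 734.694ms (6/7)
5. 2938.776ms @ 24/7 + 734.694ms (6/7)
6. 3673.469ms @ 30/7 + 734.694ms (6/7)
7. 4408.163ms @ 36/7 + 734.694ms (6/7)
8. 5142.857ms @ 6 + 2571.429ms (3)
9. 7714.286ms @ 9 + 2571.429ms (3)
10. 10285.714ms @ 12 + 367.347ms (3/7)
11. 10653.061ms @ 87/7 + 367.347ms (3/7)
12. 11020.408ms @ 90/7 + 367.347ms (3/7)
13. 11387.755ms @ 93/7 + 367.347ms (3/7)
14. 11755.102ms @ 96/7 + 367.347ms (3/7)
15. 12122.449ms @ 99/7 + 367.347ms (3/7)
16. 12489.796ms @ 102/7 + 367.347ms (3/7)
17. 12857.143ms @ 15 + 2571.429ms (3)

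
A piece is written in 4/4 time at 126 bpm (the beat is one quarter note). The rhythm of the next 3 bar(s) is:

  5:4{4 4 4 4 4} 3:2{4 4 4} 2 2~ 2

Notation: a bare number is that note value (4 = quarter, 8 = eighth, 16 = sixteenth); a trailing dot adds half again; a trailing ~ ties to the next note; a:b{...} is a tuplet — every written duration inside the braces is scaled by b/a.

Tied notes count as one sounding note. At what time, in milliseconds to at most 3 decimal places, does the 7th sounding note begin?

1. 0.0ms @ 0 + 380.952ms (4/5)
2. 380.952ms @ 4/5 + 380.952ms (4/5)
3. 761.905ms @ 8/5 + 380.952ms (4/5)
4. 1142.857ms @ 12/5 + 380.952ms (4/5)
5. 1523.81ms @ 16/5 + 380.952ms (4/5)
6. 1904.762ms @ 4 + 317.46ms (2/3)
7. 2222.222ms @ 14/3 + 317.46ms (2/3)
8. 2539.683ms @ 16/3 + 317.46ms (2/3)
9. 2857.143ms @ 6 + 952.381ms (2)
10. 3809.524ms @ 8 + 1904.762ms (4)

note 7 onset = 14/3b = 2222.222ms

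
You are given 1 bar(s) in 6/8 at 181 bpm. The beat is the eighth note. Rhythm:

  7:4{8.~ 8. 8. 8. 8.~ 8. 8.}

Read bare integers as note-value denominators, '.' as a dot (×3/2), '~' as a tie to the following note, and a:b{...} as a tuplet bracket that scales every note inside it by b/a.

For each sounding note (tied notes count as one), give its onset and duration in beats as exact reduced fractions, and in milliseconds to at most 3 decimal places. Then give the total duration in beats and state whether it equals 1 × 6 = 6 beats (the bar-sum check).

1) 0.0ms=0b +568.272ms=12/7b
2) 568.272ms=12/7b +284.136ms=6/7b
3) 852.407ms=18/7b +284.136ms=6/7b
4) 1136.543ms=24/7b +568.272ms=12/7b
5) 1704.815ms=36/7b +284.136ms=6/7b
Σ=6b of 6 (181bpm 6/8) — PASS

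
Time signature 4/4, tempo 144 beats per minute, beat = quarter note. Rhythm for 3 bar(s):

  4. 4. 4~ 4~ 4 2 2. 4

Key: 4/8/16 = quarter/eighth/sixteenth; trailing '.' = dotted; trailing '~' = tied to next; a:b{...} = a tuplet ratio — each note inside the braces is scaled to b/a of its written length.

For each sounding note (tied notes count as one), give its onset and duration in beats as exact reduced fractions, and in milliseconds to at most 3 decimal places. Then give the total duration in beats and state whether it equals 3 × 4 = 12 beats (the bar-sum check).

1) 0.0ms=0b +625.0ms=3/2b
2) 625.0ms=3/2b +625.0ms=3/2b
3) 1250.0ms=3b +1250.0ms=3b
4) 2500.0ms=6b +833.333ms=2b
5) 3333.333ms=8b +1250.0ms=3b
6) 4583.333ms=11b +416.667ms=1b
Σ=12b of 12 (144bpm 4/4) — PASS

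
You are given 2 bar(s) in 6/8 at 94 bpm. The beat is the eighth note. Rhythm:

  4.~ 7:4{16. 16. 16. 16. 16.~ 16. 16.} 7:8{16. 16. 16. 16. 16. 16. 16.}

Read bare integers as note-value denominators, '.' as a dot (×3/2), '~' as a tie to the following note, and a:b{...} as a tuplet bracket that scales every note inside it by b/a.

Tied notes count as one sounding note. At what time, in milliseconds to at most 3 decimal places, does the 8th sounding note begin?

note 8 onset = 48/7b = 4376.9ms

1. 0.0ms @ 0 + 2188.45ms (24/7)
2. 2188.45ms @ 24/7 + 273.556ms (3/7)
3. 2462.006ms @ 27/7 + 273.556ms (3/7)
4. 2735.562ms @ 30/7 + 273.556ms (3/7)
5. 3009.119ms @ 33/7 + 547.112ms (6/7)
6. 3556.231ms @ 39/7 + 273.556ms (3/7)
7. 3829.787ms @ 6 + 547.112ms (6/7)
8. 4376.9ms @ 48/7 + 547.112ms (6/7)
9. 4924.012ms @ 54/7 + 547.112ms (6/7)
10. 5471.125ms @ 60/7 + 547.112ms (6/7)
11. 6018.237ms @ 66/7 + 547.112ms (6/7)
12. 6565.35ms @ 72/7 + 547.112ms (6/7)
13. 7112.462ms @ 78/7 + 547.112ms (6/7)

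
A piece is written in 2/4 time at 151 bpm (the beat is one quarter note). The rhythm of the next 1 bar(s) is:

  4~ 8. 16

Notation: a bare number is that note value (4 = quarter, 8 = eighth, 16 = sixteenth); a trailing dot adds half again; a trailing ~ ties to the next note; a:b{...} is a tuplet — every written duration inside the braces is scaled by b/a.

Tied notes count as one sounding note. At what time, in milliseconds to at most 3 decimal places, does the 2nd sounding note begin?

note 2 onset = 7/4b = 695.364ms

1. 0.0ms @ 0 + 695.364ms (7/4)
2. 695.364ms @ 7/4 + 99.338ms (1/4)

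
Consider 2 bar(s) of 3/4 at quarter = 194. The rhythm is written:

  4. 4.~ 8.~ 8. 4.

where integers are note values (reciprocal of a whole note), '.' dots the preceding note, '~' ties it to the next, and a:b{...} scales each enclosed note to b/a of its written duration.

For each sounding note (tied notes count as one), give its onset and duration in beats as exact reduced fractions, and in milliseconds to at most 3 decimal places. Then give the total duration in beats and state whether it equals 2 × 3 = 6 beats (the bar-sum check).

1) 0.0ms=0b +463.918ms=3/2b
2) 463.918ms=3/2b +927.835ms=3b
3) 1391.753ms=9/2b +463.918ms=3/2b
Σ=6b of 6 (194bpm 3/4) — PASS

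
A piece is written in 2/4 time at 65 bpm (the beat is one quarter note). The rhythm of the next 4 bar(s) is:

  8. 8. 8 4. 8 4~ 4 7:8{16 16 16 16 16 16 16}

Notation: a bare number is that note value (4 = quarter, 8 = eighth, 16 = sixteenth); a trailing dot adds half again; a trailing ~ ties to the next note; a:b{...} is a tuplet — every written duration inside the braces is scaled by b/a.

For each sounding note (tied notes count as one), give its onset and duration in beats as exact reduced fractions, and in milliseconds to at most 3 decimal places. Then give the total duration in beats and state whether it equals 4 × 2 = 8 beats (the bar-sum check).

1) 0.0ms=0b +692.308ms=3/4b
2) 692.308ms=3/4b +692.308ms=3/4b
3) 1384.615ms=3/2b +461.538ms=1/2b
4) 1846.154ms=2b +1384.615ms=3/2b
5) 3230.769ms=7/2b +461.538ms=1/2b
6) 3692.308ms=4b +1846.154ms=2b
7) 5538.462ms=6b +263.736ms=2/7b
8) 5802.198ms=44/7b +263.736ms=2/7b
9) 6065.934ms=46/7b +263.736ms=2/7b
10) 6329.67ms=48/7b +263.736ms=2/7b
11) 6593.407ms=50/7b +263.736ms=2/7b
12) 6857.143ms=52/7b +263.736ms=2/7b
13) 7120.879ms=54/7b +263.736ms=2/7b
Σ=8b of 8 (65bpm 2/4) — PASS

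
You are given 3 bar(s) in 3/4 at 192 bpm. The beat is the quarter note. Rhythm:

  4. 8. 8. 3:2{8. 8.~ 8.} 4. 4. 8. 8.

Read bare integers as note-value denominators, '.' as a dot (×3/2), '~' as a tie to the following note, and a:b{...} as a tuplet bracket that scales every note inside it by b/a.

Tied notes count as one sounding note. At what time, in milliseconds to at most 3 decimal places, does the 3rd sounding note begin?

note 3 onset = 9/4b = 703.125ms

1. 0.0ms @ 0 + 468.75ms (3/2)
2. 468.75ms @ 3/2 + 234.375ms (3/4)
3. 703.125ms @ 9/4 + 234.375ms (3/4)
4. 937.5ms @ 3 + 156.25ms (1/2)
5. 1093.75ms @ 7/2 + 312.5ms (1)
6. 1406.25ms @ 9/2 + 468.75ms (3/2)
7. 1875.0ms @ 6 + 468.75ms (3/2)
8. 2343.75ms @ 15/2 + 234.375ms (3/4)
9. 2578.125ms @ 33/4 + 234.375ms (3/4)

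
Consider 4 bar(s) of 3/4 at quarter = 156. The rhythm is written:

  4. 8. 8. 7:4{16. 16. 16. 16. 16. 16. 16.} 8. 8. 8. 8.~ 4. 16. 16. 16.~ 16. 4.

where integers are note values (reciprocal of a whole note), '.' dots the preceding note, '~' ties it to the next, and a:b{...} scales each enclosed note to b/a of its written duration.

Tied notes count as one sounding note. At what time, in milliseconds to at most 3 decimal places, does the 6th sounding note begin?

1. 0.0ms @ 0 + 576.923ms (3/2)
2. 576.923ms @ 3/2 + 288.462ms (3/4)
3. 865.385ms @ 9/4 + 288.462ms (3/4)
4. 1153.846ms @ 3 + 82.418ms (3/14)
5. 1236.264ms @ 45/14 + 82.418ms (3/14)
6. 1318.681ms @ 24/7 + 82.418ms (3/14)
7. 1401.099ms @ 51/14 + 82.418ms (3/14)
8. 1483.516ms @ 27/7 + 82.418ms (3/14)
9. 1565.934ms @ 57/14 + 82.418ms (3/14)
10. 1648.352ms @ 30/7 + 82.418ms (3/14)
11. 1730.769ms @ 9/2 + 288.462ms (3/4)
12. 2019.231ms @ 21/4 + 288.462ms (3/4)
13. 2307.692ms @ 6 + 288.462ms (3/4)
14. 2596.154ms @ 27/4 + 865.385ms (9/4)
15. 3461.538ms @ 9 + 144.231ms (3/8)
16. 3605.769ms @ 75/8 + 144.231ms (3/8)
17. 3750.0ms @ 39/4 + 288.462ms (3/4)
18. 4038.462ms @ 21/2 + 576.923ms (3/2)

note 6 onset = 24/7b = 1318.681ms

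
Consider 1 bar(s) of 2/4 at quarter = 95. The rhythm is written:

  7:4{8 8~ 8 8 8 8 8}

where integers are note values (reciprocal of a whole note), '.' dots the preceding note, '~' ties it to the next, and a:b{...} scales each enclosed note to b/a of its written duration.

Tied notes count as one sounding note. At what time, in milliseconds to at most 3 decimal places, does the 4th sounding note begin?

1. 0.0ms @ 0 + 180.451ms (2/7)
2. 180.451ms @ 2/7 + 360.902ms (4/7)
3. 541.353ms @ 6/7 + 180.451ms (2/7)
4. 721.805ms @ 8/7 + 180.451ms (2/7)
5. 902.256ms @ 10/7 + 180.451ms (2/7)
6. 1082.707ms @ 12/7 + 180.451ms (2/7)

note 4 onset = 8/7b = 721.805ms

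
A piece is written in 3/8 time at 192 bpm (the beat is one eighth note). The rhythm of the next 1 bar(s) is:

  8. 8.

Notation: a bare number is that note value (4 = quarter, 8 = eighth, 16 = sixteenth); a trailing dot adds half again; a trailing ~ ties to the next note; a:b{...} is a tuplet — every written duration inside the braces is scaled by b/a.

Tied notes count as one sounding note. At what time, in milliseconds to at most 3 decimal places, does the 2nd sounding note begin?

1. 0.0ms @ 0 + 468.75ms (3/2)
2. 468.75ms @ 3/2 + 468.75ms (3/2)

note 2 onset = 3/2b = 468.75ms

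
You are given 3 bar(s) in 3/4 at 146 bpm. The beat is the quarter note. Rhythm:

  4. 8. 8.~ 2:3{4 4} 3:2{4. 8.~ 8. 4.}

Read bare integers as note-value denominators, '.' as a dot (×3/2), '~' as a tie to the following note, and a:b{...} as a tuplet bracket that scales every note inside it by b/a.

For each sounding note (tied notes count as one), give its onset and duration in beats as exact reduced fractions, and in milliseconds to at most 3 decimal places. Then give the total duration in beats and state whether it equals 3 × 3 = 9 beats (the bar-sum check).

1) 0.0ms=0b +616.438ms=3/2b
2) 616.438ms=3/2b +308.219ms=3/4b
3) 924.658ms=9/4b +924.658ms=9/4b
4) 1849.315ms=9/2b +616.438ms=3/2b
5) 2465.753ms=6b +410.959ms=1b
6) 2876.712ms=7b +410.959ms=1b
7) 3287.671ms=8b +410.959ms=1b
Σ=9b of 9 (146bpm 3/4) — PASS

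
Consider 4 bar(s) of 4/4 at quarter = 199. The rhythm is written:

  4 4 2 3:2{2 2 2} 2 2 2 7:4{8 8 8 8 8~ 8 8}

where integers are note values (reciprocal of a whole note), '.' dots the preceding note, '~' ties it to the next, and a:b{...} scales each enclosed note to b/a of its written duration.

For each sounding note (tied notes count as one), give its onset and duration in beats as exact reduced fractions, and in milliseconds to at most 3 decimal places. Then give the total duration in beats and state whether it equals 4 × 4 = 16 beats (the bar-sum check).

1) 0.0ms=0b +301.508ms=1b
2) 301.508ms=1b +301.508ms=1b
3) 603.015ms=2b +603.015ms=2b
4) 1206.03ms=4b +402.01ms=4/3b
5) 1608.04ms=16/3b +402.01ms=4/3b
6) 2010.05ms=20/3b +402.01ms=4/3b
7) 2412.06ms=8b +603.015ms=2b
8) 3015.075ms=10b +603.015ms=2b
9) 3618.09ms=12b +603.015ms=2b
10) 4221.106ms=14b +86.145ms=2/7b
11) 4307.251ms=100/7b +86.145ms=2/7b
12) 4393.396ms=102/7b +86.145ms=2/7b
13) 4479.541ms=104/7b +86.145ms=2/7b
14) 4565.686ms=106/7b +172.29ms=4/7b
15) 4737.976ms=110/7b +86.145ms=2/7b
Σ=16b of 16 (199bpm 4/4) — PASS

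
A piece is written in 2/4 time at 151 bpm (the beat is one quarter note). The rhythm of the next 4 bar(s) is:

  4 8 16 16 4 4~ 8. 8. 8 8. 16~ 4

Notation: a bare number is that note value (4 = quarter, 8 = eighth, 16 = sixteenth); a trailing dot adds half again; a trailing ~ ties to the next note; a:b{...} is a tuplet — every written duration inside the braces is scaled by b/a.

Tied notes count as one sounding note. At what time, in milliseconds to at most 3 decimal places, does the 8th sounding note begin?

1. 0.0ms @ 0 + 397.351ms (1)
2. 397.351ms @ 1 + 198.675ms (1/2)
3. 596.026ms @ 3/2 + 99.338ms (1/4)
4. 695.364ms @ 7/4 + 99.338ms (1/4)
5. 794.702ms @ 2 + 397.351ms (1)
6. 1192.053ms @ 3 + 695.364ms (7/4)
7. 1887.417ms @ 19/4 + 298.013ms (3/4)
8. 2185.43ms @ 11/2 + 198.675ms (1/2)
9. 2384.106ms @ 6 + 298.013ms (3/4)
10. 2682.119ms @ 27/4 + 496.689ms (5/4)

note 8 onset = 11/2b = 2185.43ms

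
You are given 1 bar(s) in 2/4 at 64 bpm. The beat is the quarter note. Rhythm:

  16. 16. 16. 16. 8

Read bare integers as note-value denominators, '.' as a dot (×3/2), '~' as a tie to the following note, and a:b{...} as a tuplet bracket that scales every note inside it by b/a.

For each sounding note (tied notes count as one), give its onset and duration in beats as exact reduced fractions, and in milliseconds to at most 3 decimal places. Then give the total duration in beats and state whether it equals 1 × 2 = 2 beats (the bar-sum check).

1) 0.0ms=0b +351.562ms=3/8b
2) 351.562ms=3/8b +351.562ms=3/8b
3) 703.125ms=3/4b +351.562ms=3/8b
4) 1054.688ms=9/8b +351.562ms=3/8b
5) 1406.25ms=3/2b +468.75ms=1/2b
Σ=2b of 2 (64bpm 2/4) — PASS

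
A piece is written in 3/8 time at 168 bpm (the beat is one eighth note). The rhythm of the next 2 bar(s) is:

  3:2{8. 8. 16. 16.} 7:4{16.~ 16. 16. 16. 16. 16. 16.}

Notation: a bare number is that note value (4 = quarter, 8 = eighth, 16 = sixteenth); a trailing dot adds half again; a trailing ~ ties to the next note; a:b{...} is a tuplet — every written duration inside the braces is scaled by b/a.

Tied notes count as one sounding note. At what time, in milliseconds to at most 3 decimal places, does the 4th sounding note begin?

1. 0.0ms @ 0 + 357.143ms (1)
2. 357.143ms @ 1 + 357.143ms (1)
3. 714.286ms @ 2 + 178.571ms (1/2)
4. 892.857ms @ 5/2 + 178.571ms (1/2)
5. 1071.429ms @ 3 + 306.122ms (6/7)
6. 1377.551ms @ 27/7 + 153.061ms (3/7)
7. 1530.612ms @ 30/7 + 153.061ms (3/7)
8. 1683.673ms @ 33/7 + 153.061ms (3/7)
9. 1836.735ms @ 36/7 + 153.061ms (3/7)
10. 1989.796ms @ 39/7 + 153.061ms (3/7)

note 4 onset = 5/2b = 892.857ms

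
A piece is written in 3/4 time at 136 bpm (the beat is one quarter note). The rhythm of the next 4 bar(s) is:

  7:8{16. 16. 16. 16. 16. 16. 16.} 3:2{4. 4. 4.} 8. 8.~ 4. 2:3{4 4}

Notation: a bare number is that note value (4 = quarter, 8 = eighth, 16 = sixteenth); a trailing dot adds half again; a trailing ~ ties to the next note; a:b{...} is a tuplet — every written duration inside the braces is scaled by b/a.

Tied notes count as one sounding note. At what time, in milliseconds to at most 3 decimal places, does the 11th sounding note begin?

1. 0.0ms @ 0 + 189.076ms (3/7)
2. 189.076ms @ 3/7 + 189.076ms (3/7)
3. 378.151ms @ 6/7 + 189.076ms (3/7)
4. 567.227ms @ 9/7 + 189.076ms (3/7)
5. 756.303ms @ 12/7 + 189.076ms (3/7)
6. 945.378ms @ 15/7 + 189.076ms (3/7)
7. 1134.454ms @ 18/7 + 189.076ms (3/7)
8. 1323.529ms @ 3 + 441.176ms (1)
9. 1764.706ms @ 4 + 441.176ms (1)
10. 2205.882ms @ 5 + 441.176ms (1)
11. 2647.059ms @ 6 + 330.882ms (3/4)
12. 2977.941ms @ 27/4 + 992.647ms (9/4)
13. 3970.588ms @ 9 + 661.765ms (3/2)
14. 4632.353ms @ 21/2 + 661.765ms (3/2)

note 11 onset = 6b = 2647.059ms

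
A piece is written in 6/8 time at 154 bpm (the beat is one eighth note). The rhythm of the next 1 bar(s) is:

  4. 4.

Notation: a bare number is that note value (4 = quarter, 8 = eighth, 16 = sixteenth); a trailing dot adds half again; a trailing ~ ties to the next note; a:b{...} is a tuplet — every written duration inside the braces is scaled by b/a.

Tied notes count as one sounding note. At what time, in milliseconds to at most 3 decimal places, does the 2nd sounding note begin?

note 2 onset = 3b = 1168.831ms

1. 0.0ms @ 0 + 1168.831ms (3)
2. 1168.831ms @ 3 + 1168.831ms (3)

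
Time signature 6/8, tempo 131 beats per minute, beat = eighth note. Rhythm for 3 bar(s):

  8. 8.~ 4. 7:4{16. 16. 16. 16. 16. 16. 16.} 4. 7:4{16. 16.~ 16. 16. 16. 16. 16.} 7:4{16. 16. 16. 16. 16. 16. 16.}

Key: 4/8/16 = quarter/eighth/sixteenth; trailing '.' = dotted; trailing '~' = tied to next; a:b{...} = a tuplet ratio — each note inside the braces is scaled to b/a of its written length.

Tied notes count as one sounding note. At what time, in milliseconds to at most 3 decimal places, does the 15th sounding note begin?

note 15 onset = 99/7b = 6477.644ms

1. 0.0ms @ 0 + 687.023ms (3/2)
2. 687.023ms @ 3/2 + 2061.069ms (9/2)
3. 2748.092ms @ 6 + 196.292ms (3/7)
4. 2944.384ms @ 45/7 + 196.292ms (3/7)
5. 3140.676ms @ 48/7 + 196.292ms (3/7)
6. 3336.968ms @ 51/7 + 196.292ms (3/7)
7. 3533.261ms @ 54/7 + 196.292ms (3/7)
8. 3729.553ms @ 57/7 + 196.292ms (3/7)
9. 3925.845ms @ 60/7 + 196.292ms (3/7)
10. 4122.137ms @ 9 + 1374.046ms (3)
11. 5496.183ms @ 12 + 196.292ms (3/7)
12. 5692.475ms @ 87/7 + 392.585ms (6/7)
13. 6085.06ms @ 93/7 + 196.292ms (3/7)
14. 6281.352ms @ 96/7 + 196.292ms (3/7)
15. 6477.644ms @ 99/7 + 196.292ms (3/7)
16. 6673.937ms @ 102/7 + 196.292ms (3/7)
17. 6870.229ms @ 15 + 196.292ms (3/7)
18. 7066.521ms @ 108/7 + 196.292ms (3/7)
19. 7262.814ms @ 111/7 + 196.292ms (3/7)
20. 7459.106ms @ 114/7 + 196.292ms (3/7)
21. 7655.398ms @ 117/7 + 196.292ms (3/7)
22. 7851.69ms @ 120/7 + 196.292ms (3/7)
23. 8047.983ms @ 123/7 + 196.292ms (3/7)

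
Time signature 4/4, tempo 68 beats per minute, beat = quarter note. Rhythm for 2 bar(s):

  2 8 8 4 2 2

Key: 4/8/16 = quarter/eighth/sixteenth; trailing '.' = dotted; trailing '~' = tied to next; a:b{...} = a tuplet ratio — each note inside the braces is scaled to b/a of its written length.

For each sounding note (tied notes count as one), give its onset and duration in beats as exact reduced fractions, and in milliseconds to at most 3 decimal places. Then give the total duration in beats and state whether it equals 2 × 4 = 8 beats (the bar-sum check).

1) 0.0ms=0b +1764.706ms=2b
2) 1764.706ms=2b +441.176ms=1/2b
3) 2205.882ms=5/2b +441.176ms=1/2b
4) 2647.059ms=3b +882.353ms=1b
5) 3529.412ms=4b +1764.706ms=2b
6) 5294.118ms=6b +1764.706ms=2b
Σ=8b of 8 (68bpm 4/4) — PASS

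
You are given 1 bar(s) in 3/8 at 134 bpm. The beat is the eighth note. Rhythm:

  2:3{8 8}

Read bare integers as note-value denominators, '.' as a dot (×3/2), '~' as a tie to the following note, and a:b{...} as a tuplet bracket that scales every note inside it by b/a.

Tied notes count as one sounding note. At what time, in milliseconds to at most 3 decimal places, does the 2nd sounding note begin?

1. 0.0ms @ 0 + 671.642ms (3/2)
2. 671.642ms @ 3/2 + 671.642ms (3/2)

note 2 onset = 3/2b = 671.642ms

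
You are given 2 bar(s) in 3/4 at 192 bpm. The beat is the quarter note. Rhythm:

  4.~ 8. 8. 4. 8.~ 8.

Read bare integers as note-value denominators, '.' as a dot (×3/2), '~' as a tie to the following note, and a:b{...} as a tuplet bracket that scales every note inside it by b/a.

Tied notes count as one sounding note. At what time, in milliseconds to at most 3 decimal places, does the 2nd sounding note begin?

1. 0.0ms @ 0 + 703.125ms (9/4)
2. 703.125ms @ 9/4 + 234.375ms (3/4)
3. 937.5ms @ 3 + 468.75ms (3/2)
4. 1406.25ms @ 9/2 + 468.75ms (3/2)

note 2 onset = 9/4b = 703.125ms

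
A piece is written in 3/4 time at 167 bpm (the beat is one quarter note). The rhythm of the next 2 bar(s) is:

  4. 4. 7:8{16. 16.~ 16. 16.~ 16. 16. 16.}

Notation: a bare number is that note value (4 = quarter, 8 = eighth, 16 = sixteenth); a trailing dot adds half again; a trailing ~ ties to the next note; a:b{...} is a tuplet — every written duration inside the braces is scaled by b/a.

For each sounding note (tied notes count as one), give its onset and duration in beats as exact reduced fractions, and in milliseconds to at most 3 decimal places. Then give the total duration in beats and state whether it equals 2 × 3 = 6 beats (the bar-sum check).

1) 0.0ms=0b +538.922ms=3/2b
2) 538.922ms=3/2b +538.922ms=3/2b
3) 1077.844ms=3b +153.978ms=3/7b
4) 1231.822ms=24/7b +307.956ms=6/7b
5) 1539.778ms=30/7b +307.956ms=6/7b
6) 1847.733ms=36/7b +153.978ms=3/7b
7) 2001.711ms=39/7b +153.978ms=3/7b
Σ=6b of 6 (167bpm 3/4) — PASS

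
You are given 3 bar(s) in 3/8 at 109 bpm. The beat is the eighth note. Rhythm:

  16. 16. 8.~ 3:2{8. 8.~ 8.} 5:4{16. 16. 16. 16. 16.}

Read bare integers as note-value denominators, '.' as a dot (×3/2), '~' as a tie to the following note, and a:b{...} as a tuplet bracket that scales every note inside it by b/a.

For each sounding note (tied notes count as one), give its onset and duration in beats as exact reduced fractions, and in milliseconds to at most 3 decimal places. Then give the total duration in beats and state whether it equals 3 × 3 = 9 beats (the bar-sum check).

1) 0.0ms=0b +412.844ms=3/4b
2) 412.844ms=3/4b +412.844ms=3/4b
3) 825.688ms=3/2b +1376.147ms=5/2b
4) 2201.835ms=4b +1100.917ms=2b
5) 3302.752ms=6b +330.275ms=3/5b
6) 3633.028ms=33/5b +330.275ms=3/5b
7) 3963.303ms=36/5b +330.275ms=3/5b
8) 4293.578ms=39/5b +330.275ms=3/5b
9) 4623.853ms=42/5b +330.275ms=3/5b
Σ=9b of 9 (109bpm 3/8) — PASS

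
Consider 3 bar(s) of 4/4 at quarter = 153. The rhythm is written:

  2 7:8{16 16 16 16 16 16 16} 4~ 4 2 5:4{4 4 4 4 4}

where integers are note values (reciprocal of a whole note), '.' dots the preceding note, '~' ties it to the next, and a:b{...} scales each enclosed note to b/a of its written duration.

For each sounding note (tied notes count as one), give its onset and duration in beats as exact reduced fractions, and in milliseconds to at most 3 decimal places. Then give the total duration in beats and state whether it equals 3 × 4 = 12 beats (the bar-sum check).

1) 0.0ms=0b +784.314ms=2b
2) 784.314ms=2b +112.045ms=2/7b
3) 896.359ms=16/7b +112.045ms=2/7b
4) 1008.403ms=18/7b +112.045ms=2/7b
5) 1120.448ms=20/7b +112.045ms=2/7b
6) 1232.493ms=22/7b +112.045ms=2/7b
7) 1344.538ms=24/7b +112.045ms=2/7b
8) 1456.583ms=26/7b +112.045ms=2/7b
9) 1568.627ms=4b +784.314ms=2b
10) 2352.941ms=6b +784.314ms=2b
11) 3137.255ms=8b +313.725ms=4/5b
12) 3450.98ms=44/5b +313.725ms=4/5b
13) 3764.706ms=48/5b +313.725ms=4/5b
14) 4078.431ms=52/5b +313.725ms=4/5b
15) 4392.157ms=56/5b +313.725ms=4/5b
Σ=12b of 12 (153bpm 4/4) — PASS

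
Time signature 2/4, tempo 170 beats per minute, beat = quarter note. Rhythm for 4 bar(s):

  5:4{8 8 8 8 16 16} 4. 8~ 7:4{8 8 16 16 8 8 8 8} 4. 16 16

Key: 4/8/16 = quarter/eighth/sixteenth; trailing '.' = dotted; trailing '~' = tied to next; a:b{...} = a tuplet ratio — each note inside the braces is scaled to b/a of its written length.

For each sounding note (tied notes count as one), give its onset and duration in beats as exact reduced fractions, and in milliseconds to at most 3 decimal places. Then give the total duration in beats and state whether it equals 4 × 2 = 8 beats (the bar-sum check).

1) 0.0ms=0b +141.176ms=2/5b
2) 141.176ms=2/5b +141.176ms=2/5b
3) 282.353ms=4/5b +141.176ms=2/5b
4) 423.529ms=6/5b +141.176ms=2/5b
5) 564.706ms=8/5b +70.588ms=1/5b
6) 635.294ms=9/5b +70.588ms=1/5b
7) 705.882ms=2b +529.412ms=3/2b
8) 1235.294ms=7/2b +277.311ms=11/14b
9) 1512.605ms=30/7b +100.84ms=2/7b
10) 1613.445ms=32/7b +50.42ms=1/7b
11) 1663.866ms=33/7b +50.42ms=1/7b
12) 1714.286ms=34/7b +100.84ms=2/7b
13) 1815.126ms=36/7b +100.84ms=2/7b
14) 1915.966ms=38/7b +100.84ms=2/7b
15) 2016.807ms=40/7b +100.84ms=2/7b
16) 2117.647ms=6b +529.412ms=3/2b
17) 2647.059ms=15/2b +88.235ms=1/4b
18) 2735.294ms=31/4b +88.235ms=1/4b
Σ=8b of 8 (170bpm 2/4) — PASS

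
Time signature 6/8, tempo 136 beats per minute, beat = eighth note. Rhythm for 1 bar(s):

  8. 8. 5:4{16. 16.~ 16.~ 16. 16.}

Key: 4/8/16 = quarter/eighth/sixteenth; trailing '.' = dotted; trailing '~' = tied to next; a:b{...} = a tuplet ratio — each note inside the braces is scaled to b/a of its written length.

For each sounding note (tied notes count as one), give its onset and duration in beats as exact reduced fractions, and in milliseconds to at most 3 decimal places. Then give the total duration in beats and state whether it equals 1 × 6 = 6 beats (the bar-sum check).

1) 0.0ms=0b +661.765ms=3/2b
2) 661.765ms=3/2b +661.765ms=3/2b
3) 1323.529ms=3b +264.706ms=3/5b
4) 1588.235ms=18/5b +794.118ms=9/5b
5) 2382.353ms=27/5b +264.706ms=3/5b
Σ=6b of 6 (136bpm 6/8) — PASS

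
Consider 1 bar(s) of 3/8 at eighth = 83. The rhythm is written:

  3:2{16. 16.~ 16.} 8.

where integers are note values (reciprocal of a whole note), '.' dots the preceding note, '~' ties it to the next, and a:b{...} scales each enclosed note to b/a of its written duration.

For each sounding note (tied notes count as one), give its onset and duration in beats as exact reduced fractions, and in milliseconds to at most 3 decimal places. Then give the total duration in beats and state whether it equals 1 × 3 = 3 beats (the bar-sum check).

1) 0.0ms=0b +361.446ms=1/2b
2) 361.446ms=1/2b +722.892ms=1b
3) 1084.337ms=3/2b +1084.337ms=3/2b
Σ=3b of 3 (83bpm 3/8) — PASS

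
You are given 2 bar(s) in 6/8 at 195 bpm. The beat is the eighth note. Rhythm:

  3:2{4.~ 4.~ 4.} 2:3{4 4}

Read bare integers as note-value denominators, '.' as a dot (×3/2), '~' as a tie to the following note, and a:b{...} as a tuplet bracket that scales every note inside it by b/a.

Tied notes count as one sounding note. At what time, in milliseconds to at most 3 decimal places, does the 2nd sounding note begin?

1. 0.0ms @ 0 + 1846.154ms (6)
2. 1846.154ms @ 6 + 923.077ms (3)
3. 2769.231ms @ 9 + 923.077ms (3)

note 2 onset = 6b = 1846.154ms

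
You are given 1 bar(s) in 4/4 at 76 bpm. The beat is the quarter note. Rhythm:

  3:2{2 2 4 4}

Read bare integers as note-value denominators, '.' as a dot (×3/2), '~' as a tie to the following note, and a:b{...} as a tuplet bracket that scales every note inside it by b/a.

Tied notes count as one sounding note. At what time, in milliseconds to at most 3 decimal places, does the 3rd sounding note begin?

1. 0.0ms @ 0 + 1052.632ms (4/3)
2. 1052.632ms @ 4/3 + 1052.632ms (4/3)
3. 2105.263ms @ 8/3 + 526.316ms (2/3)
4. 2631.579ms @ 10/3 + 526.316ms (2/3)

note 3 onset = 8/3b = 2105.263ms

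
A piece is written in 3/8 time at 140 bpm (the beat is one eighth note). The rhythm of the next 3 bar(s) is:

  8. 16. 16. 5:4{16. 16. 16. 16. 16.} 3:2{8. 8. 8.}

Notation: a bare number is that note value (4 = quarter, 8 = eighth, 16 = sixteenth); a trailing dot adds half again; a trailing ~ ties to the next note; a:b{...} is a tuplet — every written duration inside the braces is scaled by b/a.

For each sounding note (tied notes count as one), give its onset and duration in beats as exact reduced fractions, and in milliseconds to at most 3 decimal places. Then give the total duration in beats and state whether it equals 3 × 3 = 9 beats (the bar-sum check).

1) 0.0ms=0b +642.857ms=3/2b
2) 642.857ms=3/2b +321.429ms=3/4b
3) 964.286ms=9/4b +321.429ms=3/4b
4) 1285.714ms=3b +257.143ms=3/5b
5) 1542.857ms=18/5b +257.143ms=3/5b
6) 1800.0ms=21/5b +257.143ms=3/5b
7) 2057.143ms=24/5b +257.143ms=3/5b
8) 2314.286ms=27/5b +257.143ms=3/5b
9) 2571.429ms=6b +428.571ms=1b
10) 3000.0ms=7b +428.571ms=1b
11) 3428.571ms=8b +428.571ms=1b
Σ=9b of 9 (140bpm 3/8) — PASS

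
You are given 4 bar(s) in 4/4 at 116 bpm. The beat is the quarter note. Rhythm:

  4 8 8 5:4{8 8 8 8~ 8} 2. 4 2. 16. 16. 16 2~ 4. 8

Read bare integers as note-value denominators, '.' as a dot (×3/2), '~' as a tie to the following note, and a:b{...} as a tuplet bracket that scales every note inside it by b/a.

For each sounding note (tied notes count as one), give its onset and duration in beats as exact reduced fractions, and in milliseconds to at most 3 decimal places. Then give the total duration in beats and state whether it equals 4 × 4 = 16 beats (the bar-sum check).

1) 0.0ms=0b +517.241ms=1b
2) 517.241ms=1b +258.621ms=1/2b
3) 775.862ms=3/2b +258.621ms=1/2b
4) 1034.483ms=2b +206.897ms=2/5b
5) 1241.379ms=12/5b +206.897ms=2/5b
6) 1448.276ms=14/5b +206.897ms=2/5b
7) 1655.172ms=16/5b +413.793ms=4/5b
8) 2068.966ms=4b +1551.724ms=3b
9) 3620.69ms=7b +517.241ms=1b
10) 4137.931ms=8b +1551.724ms=3b
11) 5689.655ms=11b +193.966ms=3/8b
12) 5883.621ms=91/8b +193.966ms=3/8b
13) 6077.586ms=47/4b +129.31ms=1/4b
14) 6206.897ms=12b +1810.345ms=7/2b
15) 8017.241ms=31/2b +258.621ms=1/2b
Σ=16b of 16 (116bpm 4/4) — PASS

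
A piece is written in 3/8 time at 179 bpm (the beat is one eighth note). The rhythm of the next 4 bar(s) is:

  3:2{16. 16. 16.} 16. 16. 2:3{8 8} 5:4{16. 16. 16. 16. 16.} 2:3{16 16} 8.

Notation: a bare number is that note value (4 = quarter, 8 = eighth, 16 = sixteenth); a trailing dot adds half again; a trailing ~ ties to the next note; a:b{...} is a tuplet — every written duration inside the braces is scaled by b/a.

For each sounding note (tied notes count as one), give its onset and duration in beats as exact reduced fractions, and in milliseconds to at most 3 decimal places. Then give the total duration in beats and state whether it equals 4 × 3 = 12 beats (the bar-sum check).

1) 0.0ms=0b +167.598ms=1/2b
2) 167.598ms=1/2b +167.598ms=1/2b
3) 335.196ms=1b +167.598ms=1/2b
4) 502.793ms=3/2b +251.397ms=3/4b
5) 754.19ms=9/4b +251.397ms=3/4b
6) 1005.587ms=3b +502.793ms=3/2b
7) 1508.38ms=9/2b +502.793ms=3/2b
8) 2011.173ms=6b +201.117ms=3/5b
9) 2212.291ms=33/5b +201.117ms=3/5b
10) 2413.408ms=36/5b +201.117ms=3/5b
11) 2614.525ms=39/5b +201.117ms=3/5b
12) 2815.642ms=42/5b +201.117ms=3/5b
13) 3016.76ms=9b +251.397ms=3/4b
14) 3268.156ms=39/4b +251.397ms=3/4b
15) 3519.553ms=21/2b +502.793ms=3/2b
Σ=12b of 12 (179bpm 3/8) — PASS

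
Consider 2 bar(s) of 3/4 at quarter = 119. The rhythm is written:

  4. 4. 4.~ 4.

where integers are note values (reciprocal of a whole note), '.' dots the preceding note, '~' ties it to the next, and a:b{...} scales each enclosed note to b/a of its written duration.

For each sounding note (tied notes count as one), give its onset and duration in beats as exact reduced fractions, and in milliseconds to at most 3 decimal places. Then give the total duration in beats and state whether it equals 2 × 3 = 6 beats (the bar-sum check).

1) 0.0ms=0b +756.303ms=3/2b
2) 756.303ms=3/2b +756.303ms=3/2b
3) 1512.605ms=3b +1512.605ms=3b
Σ=6b of 6 (119bpm 3/4) — PASS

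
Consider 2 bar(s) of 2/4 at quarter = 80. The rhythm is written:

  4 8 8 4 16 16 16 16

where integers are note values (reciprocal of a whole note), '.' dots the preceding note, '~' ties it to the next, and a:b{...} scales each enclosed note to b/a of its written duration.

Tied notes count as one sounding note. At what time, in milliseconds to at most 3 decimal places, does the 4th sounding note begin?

1. 0.0ms @ 0 + 750.0ms (1)
2. 750.0ms @ 1 + 375.0ms (1/2)
3. 1125.0ms @ 3/2 + 375.0ms (1/2)
4. 1500.0ms @ 2 + 750.0ms (1)
5. 2250.0ms @ 3 + 187.5ms (1/4)
6. 2437.5ms @ 13/4 + 187.5ms (1/4)
7. 2625.0ms @ 7/2 + 187.5ms (1/4)
8. 2812.5ms @ 15/4 + 187.5ms (1/4)

note 4 onset = 2b = 1500.0ms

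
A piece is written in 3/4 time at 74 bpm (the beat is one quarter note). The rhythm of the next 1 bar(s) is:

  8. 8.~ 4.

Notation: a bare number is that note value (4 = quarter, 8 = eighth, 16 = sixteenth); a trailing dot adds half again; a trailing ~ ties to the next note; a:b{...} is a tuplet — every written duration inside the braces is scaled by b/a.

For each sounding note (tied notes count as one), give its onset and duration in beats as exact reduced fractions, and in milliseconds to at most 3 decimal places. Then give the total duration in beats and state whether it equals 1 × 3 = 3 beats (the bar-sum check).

1) 0.0ms=0b +608.108ms=3/4b
2) 608.108ms=3/4b +1824.324ms=9/4b
Σ=3b of 3 (74bpm 3/4) — PASS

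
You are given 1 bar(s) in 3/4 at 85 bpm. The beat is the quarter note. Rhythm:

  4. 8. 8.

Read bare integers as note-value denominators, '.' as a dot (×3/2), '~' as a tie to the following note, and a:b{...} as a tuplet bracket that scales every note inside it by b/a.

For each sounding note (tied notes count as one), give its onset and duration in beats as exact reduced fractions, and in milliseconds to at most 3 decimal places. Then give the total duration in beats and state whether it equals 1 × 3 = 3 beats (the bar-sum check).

1) 0.0ms=0b +1058.824ms=3/2b
2) 1058.824ms=3/2b +529.412ms=3/4b
3) 1588.235ms=9/4b +529.412ms=3/4b
Σ=3b of 3 (85bpm 3/4) — PASS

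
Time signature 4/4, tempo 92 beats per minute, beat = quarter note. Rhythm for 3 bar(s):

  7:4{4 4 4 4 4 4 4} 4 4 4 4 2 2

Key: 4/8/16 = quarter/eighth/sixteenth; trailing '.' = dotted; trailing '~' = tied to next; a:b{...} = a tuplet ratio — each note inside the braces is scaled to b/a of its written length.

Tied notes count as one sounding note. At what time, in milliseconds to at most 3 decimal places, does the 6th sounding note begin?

1. 0.0ms @ 0 + 372.671ms (4/7)
2. 372.671ms @ 4/7 + 372.671ms (4/7)
3. 745.342ms @ 8/7 + 372.671ms (4/7)
4. 1118.012ms @ 12/7 + 372.671ms (4/7)
5. 1490.683ms @ 16/7 + 372.671ms (4/7)
6. 1863.354ms @ 20/7 + 372.671ms (4/7)
7. 2236.025ms @ 24/7 + 372.671ms (4/7)
8. 2608.696ms @ 4 + 652.174ms (1)
9. 3260.87ms @ 5 + 652.174ms (1)
10. 3913.043ms @ 6 + 652.174ms (1)
11. 4565.217ms @ 7 + 652.174ms (1)
12. 5217.391ms @ 8 + 1304.348ms (2)
13. 6521.739ms @ 10 + 1304.348ms (2)

note 6 onset = 20/7b = 1863.354ms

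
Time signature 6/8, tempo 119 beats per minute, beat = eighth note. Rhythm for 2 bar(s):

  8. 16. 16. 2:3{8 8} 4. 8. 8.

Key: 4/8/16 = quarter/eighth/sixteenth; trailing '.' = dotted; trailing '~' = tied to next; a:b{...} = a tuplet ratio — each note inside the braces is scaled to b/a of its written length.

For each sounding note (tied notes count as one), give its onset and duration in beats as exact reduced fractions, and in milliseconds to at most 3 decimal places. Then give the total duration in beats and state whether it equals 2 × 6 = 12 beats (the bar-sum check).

1) 0.0ms=0b +756.303ms=3/2b
2) 756.303ms=3/2b +378.151ms=3/4b
3) 1134.454ms=9/4b +378.151ms=3/4b
4) 1512.605ms=3b +756.303ms=3/2b
5) 2268.908ms=9/2b +756.303ms=3/2b
6) 3025.21ms=6b +1512.605ms=3b
7) 4537.815ms=9b +756.303ms=3/2b
8) 5294.118ms=21/2b +756.303ms=3/2b
Σ=12b of 12 (119bpm 6/8) — PASS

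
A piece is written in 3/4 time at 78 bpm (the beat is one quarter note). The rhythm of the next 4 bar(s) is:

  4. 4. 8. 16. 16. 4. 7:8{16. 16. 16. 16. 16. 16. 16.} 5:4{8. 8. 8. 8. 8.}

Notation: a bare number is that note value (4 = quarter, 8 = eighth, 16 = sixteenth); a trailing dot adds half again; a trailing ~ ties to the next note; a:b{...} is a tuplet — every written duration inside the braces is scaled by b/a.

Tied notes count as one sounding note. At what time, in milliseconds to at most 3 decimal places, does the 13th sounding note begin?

1. 0.0ms @ 0 + 1153.846ms (3/2)
2. 1153.846ms @ 3/2 + 1153.846ms (3/2)
3. 2307.692ms @ 3 + 576.923ms (3/4)
4. 2884.615ms @ 15/4 + 288.462ms (3/8)
5. 3173.077ms @ 33/8 + 288.462ms (3/8)
6. 3461.538ms @ 9/2 + 1153.846ms (3/2)
7. 4615.385ms @ 6 + 329.67ms (3/7)
8. 4945.055ms @ 45/7 + 329.67ms (3/7)
9. 5274.725ms @ 48/7 + 329.67ms (3/7)
10. 5604.396ms @ 51/7 + 329.67ms (3/7)
11. 5934.066ms @ 54/7 + 329.67ms (3/7)
12. 6263.736ms @ 57/7 + 329.67ms (3/7)
13. 6593.407ms @ 60/7 + 329.67ms (3/7)
14. 6923.077ms @ 9 + 461.538ms (3/5)
15. 7384.615ms @ 48/5 + 461.538ms (3/5)
16. 7846.154ms @ 51/5 + 461.538ms (3/5)
17. 8307.692ms @ 54/5 + 461.538ms (3/5)
18. 8769.231ms @ 57/5 + 461.538ms (3/5)

note 13 onset = 60/7b = 6593.407ms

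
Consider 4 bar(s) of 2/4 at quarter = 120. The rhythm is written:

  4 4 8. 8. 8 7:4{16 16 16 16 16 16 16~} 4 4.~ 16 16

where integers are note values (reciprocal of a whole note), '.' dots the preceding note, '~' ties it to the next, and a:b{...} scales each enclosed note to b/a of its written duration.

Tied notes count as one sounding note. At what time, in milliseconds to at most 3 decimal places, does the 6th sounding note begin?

1. 0.0ms @ 0 + 500.0ms (1)
2. 500.0ms @ 1 + 500.0ms (1)
3. 1000.0ms @ 2 + 375.0ms (3/4)
4. 1375.0ms @ 11/4 + 375.0ms (3/4)
5. 1750.0ms @ 7/2 + 250.0ms (1/2)
6. 2000.0ms @ 4 + 71.429ms (1/7)
7. 2071.429ms @ 29/7 + 71.429ms (1/7)
8. 2142.857ms @ 30/7 + 71.429ms (1/7)
9. 2214.286ms @ 31/7 + 71.429ms (1/7)
10. 2285.714ms @ 32/7 + 71.429ms (1/7)
11. 2357.143ms @ 33/7 + 71.429ms (1/7)
12. 2428.571ms @ 34/7 + 571.429ms (8/7)
13. 3000.0ms @ 6 + 875.0ms (7/4)
14. 3875.0ms @ 31/4 + 125.0ms (1/4)

note 6 onset = 4b = 2000.0ms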